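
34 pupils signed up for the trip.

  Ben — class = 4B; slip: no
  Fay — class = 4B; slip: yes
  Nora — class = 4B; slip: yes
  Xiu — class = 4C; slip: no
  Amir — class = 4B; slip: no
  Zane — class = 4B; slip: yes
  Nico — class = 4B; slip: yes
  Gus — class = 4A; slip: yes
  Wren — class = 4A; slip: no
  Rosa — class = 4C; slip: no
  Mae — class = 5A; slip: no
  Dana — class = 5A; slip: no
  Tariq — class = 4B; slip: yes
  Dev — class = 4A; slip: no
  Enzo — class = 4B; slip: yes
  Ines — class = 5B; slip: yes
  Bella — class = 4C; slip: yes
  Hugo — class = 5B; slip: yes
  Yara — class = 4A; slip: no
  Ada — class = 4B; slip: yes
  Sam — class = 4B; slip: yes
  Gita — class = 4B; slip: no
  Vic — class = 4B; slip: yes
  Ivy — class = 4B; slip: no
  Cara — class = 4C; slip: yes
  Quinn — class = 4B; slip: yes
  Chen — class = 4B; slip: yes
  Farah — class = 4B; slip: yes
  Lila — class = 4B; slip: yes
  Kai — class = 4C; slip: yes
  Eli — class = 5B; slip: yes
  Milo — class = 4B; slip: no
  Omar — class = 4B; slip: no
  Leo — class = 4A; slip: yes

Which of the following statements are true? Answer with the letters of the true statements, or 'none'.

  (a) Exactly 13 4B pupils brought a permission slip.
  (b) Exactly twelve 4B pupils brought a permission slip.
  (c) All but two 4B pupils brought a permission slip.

(a)

|A| = 19, |A ∩ B| = 13, |A ∖ B| = 6.
(a) |A ∩ B| = 13: holds.
(b) |A ∩ B| = 12: fails.
(c) |A ∖ B| = 2: fails.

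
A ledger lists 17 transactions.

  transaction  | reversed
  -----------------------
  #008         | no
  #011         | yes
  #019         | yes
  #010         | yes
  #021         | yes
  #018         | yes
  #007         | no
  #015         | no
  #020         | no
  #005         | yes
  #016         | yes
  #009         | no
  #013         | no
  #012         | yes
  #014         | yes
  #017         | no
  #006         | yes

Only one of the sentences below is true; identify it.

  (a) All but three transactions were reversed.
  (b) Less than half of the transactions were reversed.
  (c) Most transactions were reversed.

(c)

|A| = 17, |A ∩ B| = 10, |A ∖ B| = 7.
(a) requires |A ∖ B| = 3: false.
(b) requires |A ∩ B| < |A ∖ B|: false.
(c) requires |A ∩ B| > |A ∖ B|: true.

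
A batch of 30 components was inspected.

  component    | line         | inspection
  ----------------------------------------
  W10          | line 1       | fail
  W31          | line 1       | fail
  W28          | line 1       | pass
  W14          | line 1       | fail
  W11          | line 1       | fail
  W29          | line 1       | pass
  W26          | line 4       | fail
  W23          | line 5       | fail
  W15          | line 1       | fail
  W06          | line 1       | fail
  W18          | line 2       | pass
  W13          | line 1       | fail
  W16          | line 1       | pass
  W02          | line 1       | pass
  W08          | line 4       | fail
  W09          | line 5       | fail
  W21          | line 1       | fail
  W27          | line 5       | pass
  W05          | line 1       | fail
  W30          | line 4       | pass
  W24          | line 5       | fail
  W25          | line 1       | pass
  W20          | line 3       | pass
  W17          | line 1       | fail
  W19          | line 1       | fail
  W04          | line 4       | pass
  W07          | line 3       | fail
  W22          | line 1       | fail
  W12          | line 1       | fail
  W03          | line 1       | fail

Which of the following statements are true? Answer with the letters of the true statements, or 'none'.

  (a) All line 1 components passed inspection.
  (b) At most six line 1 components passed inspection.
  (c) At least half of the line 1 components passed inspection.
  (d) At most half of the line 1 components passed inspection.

(b), (d)

|A| = 19, |A ∩ B| = 5, |A ∖ B| = 14.
(a) A ⊆ B, i.e. every element of A is in B (|A ∖ B| = 0): fails.
(b) |A ∩ B| ≤ 6: holds.
(c) |A ∩ B| ≥ |A ∖ B|: fails.
(d) |A ∩ B| ≤ |A ∖ B|: holds.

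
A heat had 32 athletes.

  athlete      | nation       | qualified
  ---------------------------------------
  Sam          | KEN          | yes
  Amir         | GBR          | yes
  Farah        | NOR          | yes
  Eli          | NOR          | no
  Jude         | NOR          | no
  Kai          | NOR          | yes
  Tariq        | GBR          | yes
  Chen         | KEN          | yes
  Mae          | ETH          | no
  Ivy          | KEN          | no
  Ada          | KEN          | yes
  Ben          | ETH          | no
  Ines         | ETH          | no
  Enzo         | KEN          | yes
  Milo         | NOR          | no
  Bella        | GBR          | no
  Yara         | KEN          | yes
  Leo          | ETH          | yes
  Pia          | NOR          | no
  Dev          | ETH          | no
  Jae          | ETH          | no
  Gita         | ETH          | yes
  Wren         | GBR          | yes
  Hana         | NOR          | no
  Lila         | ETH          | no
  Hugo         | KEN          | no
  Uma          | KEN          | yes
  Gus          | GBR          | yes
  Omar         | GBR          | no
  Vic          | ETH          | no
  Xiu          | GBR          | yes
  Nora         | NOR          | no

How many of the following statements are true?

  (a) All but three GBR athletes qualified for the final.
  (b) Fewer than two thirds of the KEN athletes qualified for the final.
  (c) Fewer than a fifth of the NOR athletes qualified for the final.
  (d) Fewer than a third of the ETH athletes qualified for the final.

1

(a) GBR: |A| = 7, |A ∩ B| = 5; needs |A ∖ B| = 3 — false.
(b) KEN: |A| = 8, |A ∩ B| = 6; needs |A ∩ B| / |A| < 2/3 — false.
(c) NOR: |A| = 8, |A ∩ B| = 2; needs |A ∩ B| / |A| < 1/5 — false.
(d) ETH: |A| = 9, |A ∩ B| = 2; needs |A ∩ B| / |A| < 1/3 — true.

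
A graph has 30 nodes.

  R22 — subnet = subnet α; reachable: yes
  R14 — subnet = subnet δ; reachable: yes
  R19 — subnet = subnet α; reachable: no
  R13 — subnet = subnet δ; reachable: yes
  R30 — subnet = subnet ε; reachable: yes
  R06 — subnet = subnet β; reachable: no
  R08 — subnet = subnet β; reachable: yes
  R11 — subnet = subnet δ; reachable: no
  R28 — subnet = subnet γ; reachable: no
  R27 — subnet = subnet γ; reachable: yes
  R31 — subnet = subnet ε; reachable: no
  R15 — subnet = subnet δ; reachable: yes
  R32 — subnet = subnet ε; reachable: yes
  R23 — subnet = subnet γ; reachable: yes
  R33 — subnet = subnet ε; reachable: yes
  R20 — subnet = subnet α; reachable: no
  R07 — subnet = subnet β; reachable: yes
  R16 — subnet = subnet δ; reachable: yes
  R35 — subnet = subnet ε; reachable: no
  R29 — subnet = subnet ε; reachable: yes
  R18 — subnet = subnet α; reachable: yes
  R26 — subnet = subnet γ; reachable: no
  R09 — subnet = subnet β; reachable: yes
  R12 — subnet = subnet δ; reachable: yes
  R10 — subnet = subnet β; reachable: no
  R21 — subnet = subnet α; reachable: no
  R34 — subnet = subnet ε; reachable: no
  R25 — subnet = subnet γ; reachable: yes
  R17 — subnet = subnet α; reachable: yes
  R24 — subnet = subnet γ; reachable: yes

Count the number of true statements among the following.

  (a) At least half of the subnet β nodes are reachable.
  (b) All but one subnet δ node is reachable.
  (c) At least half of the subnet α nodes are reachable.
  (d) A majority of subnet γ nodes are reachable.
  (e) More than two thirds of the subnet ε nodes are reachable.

4

(a) subnet β: |A| = 5, |A ∩ B| = 3; needs |A ∩ B| ≥ |A ∖ B| — true.
(b) subnet δ: |A| = 6, |A ∩ B| = 5; needs |A ∖ B| = 1 — true.
(c) subnet α: |A| = 6, |A ∩ B| = 3; needs |A ∩ B| ≥ |A ∖ B| — true.
(d) subnet γ: |A| = 6, |A ∩ B| = 4; needs |A ∩ B| > |A ∖ B| — true.
(e) subnet ε: |A| = 7, |A ∩ B| = 4; needs |A ∩ B| / |A| > 2/3 — false.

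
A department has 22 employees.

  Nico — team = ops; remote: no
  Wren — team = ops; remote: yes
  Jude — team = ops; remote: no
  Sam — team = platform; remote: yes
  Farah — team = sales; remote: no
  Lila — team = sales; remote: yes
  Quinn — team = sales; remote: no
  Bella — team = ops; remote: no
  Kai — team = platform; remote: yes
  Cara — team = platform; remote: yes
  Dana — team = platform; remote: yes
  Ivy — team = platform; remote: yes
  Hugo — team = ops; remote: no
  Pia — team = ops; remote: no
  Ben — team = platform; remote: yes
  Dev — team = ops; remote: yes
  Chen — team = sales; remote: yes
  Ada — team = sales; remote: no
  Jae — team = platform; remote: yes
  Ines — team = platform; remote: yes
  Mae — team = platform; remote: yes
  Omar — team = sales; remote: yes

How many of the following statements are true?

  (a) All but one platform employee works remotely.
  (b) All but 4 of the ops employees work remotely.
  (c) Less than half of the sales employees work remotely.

0

(a) platform: |A| = 9, |A ∩ B| = 9; needs |A ∖ B| = 1 — false.
(b) ops: |A| = 7, |A ∩ B| = 2; needs |A ∖ B| = 4 — false.
(c) sales: |A| = 6, |A ∩ B| = 3; needs |A ∩ B| < |A ∖ B| — false.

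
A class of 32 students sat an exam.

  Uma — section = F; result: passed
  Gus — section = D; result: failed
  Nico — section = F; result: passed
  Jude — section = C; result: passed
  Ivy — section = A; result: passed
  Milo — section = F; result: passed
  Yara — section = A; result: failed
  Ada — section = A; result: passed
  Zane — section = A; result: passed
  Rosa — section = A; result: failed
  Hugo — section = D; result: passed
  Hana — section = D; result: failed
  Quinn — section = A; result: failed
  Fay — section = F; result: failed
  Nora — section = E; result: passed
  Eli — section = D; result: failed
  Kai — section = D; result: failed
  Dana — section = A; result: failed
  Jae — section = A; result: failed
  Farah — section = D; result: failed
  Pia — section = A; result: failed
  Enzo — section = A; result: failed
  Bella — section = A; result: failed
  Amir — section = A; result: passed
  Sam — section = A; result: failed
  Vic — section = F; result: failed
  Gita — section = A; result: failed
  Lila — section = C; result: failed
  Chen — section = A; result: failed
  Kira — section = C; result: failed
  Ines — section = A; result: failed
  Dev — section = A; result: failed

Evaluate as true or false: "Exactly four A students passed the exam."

True

Truth condition: |A ∩ B| = 4.
|A| = 17, |A ∩ B| = 4, |A ∖ B| = 13.
|A ∩ B| = 4, so the statement is true.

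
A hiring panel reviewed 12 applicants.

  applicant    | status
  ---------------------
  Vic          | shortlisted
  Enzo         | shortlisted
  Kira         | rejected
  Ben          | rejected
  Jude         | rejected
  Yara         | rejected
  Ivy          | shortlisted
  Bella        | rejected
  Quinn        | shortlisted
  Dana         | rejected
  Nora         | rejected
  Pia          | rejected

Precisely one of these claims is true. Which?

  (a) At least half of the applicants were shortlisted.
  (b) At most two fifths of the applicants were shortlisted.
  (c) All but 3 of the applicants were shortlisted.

|A| = 12, |A ∩ B| = 4, |A ∖ B| = 8.
(a) requires |A ∩ B| ≥ |A ∖ B|: false.
(b) requires |A ∩ B| / |A| ≤ 2/5: true.
(c) requires |A ∖ B| = 3: false.

(b)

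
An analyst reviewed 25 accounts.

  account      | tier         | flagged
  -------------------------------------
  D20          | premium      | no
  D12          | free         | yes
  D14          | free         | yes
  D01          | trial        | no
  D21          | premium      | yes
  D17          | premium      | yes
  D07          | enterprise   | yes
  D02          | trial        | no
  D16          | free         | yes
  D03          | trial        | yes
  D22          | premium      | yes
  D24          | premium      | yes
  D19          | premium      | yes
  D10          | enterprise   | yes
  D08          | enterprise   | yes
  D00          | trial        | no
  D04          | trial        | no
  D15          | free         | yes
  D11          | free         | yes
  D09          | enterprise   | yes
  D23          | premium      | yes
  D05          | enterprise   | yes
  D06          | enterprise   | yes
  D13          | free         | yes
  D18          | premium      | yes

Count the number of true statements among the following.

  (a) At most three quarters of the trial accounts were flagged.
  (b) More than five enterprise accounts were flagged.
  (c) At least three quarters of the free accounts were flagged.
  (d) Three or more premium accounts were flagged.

(a) trial: |A| = 5, |A ∩ B| = 1; needs |A ∩ B| / |A| ≤ 3/4 — true.
(b) enterprise: |A| = 6, |A ∩ B| = 6; needs |A ∩ B| > 5 — true.
(c) free: |A| = 6, |A ∩ B| = 6; needs |A ∩ B| / |A| ≥ 3/4 — true.
(d) premium: |A| = 8, |A ∩ B| = 7; needs |A ∩ B| ≥ 3 — true.

4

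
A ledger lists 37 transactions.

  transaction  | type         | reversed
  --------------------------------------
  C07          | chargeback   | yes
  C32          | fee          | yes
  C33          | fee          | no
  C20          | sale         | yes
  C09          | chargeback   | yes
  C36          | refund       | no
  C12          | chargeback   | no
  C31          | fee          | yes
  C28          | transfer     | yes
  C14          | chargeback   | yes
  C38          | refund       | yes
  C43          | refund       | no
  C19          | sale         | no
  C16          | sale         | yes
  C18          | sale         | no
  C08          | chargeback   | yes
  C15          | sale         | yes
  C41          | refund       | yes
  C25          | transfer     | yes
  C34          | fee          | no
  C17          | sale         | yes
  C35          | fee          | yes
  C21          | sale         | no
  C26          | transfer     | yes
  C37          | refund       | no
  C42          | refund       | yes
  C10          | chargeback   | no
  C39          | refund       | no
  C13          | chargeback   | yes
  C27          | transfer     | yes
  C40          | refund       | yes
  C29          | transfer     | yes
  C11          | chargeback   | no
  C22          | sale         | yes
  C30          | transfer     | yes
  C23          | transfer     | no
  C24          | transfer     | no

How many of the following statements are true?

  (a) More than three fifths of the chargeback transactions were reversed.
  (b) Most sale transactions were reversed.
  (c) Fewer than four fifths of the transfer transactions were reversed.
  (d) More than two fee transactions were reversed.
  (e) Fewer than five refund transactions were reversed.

5

(a) chargeback: |A| = 8, |A ∩ B| = 5; needs |A ∩ B| / |A| > 3/5 — true.
(b) sale: |A| = 8, |A ∩ B| = 5; needs |A ∩ B| > |A ∖ B| — true.
(c) transfer: |A| = 8, |A ∩ B| = 6; needs |A ∩ B| / |A| < 4/5 — true.
(d) fee: |A| = 5, |A ∩ B| = 3; needs |A ∩ B| > 2 — true.
(e) refund: |A| = 8, |A ∩ B| = 4; needs |A ∩ B| < 5 — true.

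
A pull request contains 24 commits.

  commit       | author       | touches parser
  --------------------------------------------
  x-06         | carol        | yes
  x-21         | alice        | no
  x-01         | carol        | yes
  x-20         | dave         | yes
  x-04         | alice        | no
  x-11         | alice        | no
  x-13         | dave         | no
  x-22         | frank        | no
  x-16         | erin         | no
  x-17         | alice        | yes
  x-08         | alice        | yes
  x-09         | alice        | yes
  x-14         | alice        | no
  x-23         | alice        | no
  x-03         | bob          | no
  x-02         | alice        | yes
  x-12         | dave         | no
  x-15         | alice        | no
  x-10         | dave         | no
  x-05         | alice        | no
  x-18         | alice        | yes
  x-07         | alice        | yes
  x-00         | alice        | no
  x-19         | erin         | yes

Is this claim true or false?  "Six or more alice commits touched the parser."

True

'Six or more alice commits touched the parser' holds iff |A ∩ B| ≥ 6.
A (the restrictor) = {x-21, x-04, x-11, x-17, x-08, x-09, x-14, x-23, x-02, x-15, x-05, x-18, x-07, x-00}, |A| = 14.
A ∩ B = {x-17, x-08, x-09, x-02, x-18, x-07}, so |A ∩ B| = 6.
|A ∩ B| = 6, so the statement is true.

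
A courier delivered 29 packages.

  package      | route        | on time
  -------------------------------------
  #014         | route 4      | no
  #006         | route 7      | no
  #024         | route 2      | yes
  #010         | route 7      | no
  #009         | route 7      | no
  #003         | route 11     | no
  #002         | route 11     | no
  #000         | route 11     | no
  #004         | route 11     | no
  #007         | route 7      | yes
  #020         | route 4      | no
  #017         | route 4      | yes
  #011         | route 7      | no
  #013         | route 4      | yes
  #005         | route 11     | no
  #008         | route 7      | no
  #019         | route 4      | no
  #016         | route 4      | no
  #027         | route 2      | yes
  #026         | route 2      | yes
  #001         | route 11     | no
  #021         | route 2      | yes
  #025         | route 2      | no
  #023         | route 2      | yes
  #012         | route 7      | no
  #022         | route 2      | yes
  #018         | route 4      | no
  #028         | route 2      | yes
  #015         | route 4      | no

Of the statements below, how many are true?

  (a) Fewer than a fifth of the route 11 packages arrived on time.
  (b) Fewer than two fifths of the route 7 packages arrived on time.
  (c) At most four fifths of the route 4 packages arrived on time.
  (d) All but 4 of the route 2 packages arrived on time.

3

(a) route 11: |A| = 6, |A ∩ B| = 0; needs |A ∩ B| / |A| < 1/5 — true.
(b) route 7: |A| = 7, |A ∩ B| = 1; needs |A ∩ B| / |A| < 2/5 — true.
(c) route 4: |A| = 8, |A ∩ B| = 2; needs |A ∩ B| / |A| ≤ 4/5 — true.
(d) route 2: |A| = 8, |A ∩ B| = 7; needs |A ∖ B| = 4 — false.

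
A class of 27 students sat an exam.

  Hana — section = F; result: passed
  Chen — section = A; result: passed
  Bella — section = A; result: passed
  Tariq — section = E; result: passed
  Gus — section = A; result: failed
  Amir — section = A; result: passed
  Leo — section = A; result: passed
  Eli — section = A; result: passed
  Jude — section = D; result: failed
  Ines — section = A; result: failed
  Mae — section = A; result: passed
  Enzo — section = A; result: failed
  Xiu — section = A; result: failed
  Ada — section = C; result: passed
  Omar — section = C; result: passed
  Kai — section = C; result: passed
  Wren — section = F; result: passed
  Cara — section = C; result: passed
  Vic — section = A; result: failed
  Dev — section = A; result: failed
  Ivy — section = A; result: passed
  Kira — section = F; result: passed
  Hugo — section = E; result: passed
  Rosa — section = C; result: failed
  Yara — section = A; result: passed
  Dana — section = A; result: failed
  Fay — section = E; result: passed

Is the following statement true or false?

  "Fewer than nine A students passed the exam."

True

The determiner here denotes the relation: |A ∩ B| < 9.
|A| = 15, |A ∩ B| = 8, |A ∖ B| = 7.
|A ∩ B| = 8, so the statement is true.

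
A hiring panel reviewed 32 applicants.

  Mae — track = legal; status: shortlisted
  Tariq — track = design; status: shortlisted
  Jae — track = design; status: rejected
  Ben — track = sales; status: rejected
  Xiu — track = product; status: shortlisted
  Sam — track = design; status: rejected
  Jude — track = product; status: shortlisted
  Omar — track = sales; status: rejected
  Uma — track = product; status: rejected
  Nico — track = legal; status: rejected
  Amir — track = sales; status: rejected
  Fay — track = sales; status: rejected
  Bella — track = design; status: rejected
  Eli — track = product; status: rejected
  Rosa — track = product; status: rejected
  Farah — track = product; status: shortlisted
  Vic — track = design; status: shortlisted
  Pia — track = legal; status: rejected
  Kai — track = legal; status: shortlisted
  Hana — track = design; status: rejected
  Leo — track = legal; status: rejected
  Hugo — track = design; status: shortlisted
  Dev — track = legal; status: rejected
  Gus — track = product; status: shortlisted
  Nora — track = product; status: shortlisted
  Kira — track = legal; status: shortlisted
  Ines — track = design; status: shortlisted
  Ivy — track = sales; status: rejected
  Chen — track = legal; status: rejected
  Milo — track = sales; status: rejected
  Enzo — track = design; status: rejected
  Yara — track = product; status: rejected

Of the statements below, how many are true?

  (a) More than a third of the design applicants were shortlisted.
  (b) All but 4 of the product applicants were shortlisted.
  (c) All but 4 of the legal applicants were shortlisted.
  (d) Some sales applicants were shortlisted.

(a) design: |A| = 9, |A ∩ B| = 4; needs |A ∩ B| / |A| > 1/3 — true.
(b) product: |A| = 9, |A ∩ B| = 5; needs |A ∖ B| = 4 — true.
(c) legal: |A| = 8, |A ∩ B| = 3; needs |A ∖ B| = 4 — false.
(d) sales: |A| = 6, |A ∩ B| = 0; needs A ∩ B ≠ ∅ (|A ∩ B| ≥ 1) — false.

2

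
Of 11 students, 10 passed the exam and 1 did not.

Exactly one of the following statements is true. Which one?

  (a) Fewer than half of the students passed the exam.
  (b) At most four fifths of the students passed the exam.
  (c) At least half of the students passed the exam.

(c)

|A| = 11, |A ∩ B| = 10, |A ∖ B| = 1.
(a) requires |A ∩ B| < |A ∖ B|: false.
(b) requires |A ∩ B| / |A| ≤ 4/5: false.
(c) requires |A ∩ B| ≥ |A ∖ B|: true.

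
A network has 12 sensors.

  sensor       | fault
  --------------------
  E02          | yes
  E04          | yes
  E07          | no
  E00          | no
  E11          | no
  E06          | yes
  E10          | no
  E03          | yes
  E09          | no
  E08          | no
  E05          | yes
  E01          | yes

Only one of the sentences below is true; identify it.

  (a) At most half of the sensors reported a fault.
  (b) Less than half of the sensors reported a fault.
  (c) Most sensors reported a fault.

|A| = 12, |A ∩ B| = 6, |A ∖ B| = 6.
(a) requires |A ∩ B| ≤ |A ∖ B|: true.
(b) requires |A ∩ B| < |A ∖ B|: false.
(c) requires |A ∩ B| > |A ∖ B|: false.

(a)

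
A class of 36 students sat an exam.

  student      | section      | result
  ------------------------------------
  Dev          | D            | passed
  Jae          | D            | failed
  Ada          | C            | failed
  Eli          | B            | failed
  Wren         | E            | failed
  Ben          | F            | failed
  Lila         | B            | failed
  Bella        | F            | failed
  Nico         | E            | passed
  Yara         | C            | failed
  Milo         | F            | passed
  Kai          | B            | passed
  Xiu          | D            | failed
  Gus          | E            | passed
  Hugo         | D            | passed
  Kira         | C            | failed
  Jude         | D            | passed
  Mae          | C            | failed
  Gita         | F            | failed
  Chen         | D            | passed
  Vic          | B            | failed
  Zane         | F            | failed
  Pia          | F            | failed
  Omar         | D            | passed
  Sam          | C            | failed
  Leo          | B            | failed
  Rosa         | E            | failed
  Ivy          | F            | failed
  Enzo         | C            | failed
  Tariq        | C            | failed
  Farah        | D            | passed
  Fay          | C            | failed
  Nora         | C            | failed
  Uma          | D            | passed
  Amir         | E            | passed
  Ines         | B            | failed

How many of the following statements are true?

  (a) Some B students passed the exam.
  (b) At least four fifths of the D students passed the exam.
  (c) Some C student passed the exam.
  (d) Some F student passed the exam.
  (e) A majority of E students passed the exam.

3

(a) B: |A| = 6, |A ∩ B| = 1; needs A ∩ B ≠ ∅ (|A ∩ B| ≥ 1) — true.
(b) D: |A| = 9, |A ∩ B| = 7; needs |A ∩ B| / |A| ≥ 4/5 — false.
(c) C: |A| = 9, |A ∩ B| = 0; needs A ∩ B ≠ ∅ (|A ∩ B| ≥ 1) — false.
(d) F: |A| = 7, |A ∩ B| = 1; needs A ∩ B ≠ ∅ (|A ∩ B| ≥ 1) — true.
(e) E: |A| = 5, |A ∩ B| = 3; needs |A ∩ B| > |A ∖ B| — true.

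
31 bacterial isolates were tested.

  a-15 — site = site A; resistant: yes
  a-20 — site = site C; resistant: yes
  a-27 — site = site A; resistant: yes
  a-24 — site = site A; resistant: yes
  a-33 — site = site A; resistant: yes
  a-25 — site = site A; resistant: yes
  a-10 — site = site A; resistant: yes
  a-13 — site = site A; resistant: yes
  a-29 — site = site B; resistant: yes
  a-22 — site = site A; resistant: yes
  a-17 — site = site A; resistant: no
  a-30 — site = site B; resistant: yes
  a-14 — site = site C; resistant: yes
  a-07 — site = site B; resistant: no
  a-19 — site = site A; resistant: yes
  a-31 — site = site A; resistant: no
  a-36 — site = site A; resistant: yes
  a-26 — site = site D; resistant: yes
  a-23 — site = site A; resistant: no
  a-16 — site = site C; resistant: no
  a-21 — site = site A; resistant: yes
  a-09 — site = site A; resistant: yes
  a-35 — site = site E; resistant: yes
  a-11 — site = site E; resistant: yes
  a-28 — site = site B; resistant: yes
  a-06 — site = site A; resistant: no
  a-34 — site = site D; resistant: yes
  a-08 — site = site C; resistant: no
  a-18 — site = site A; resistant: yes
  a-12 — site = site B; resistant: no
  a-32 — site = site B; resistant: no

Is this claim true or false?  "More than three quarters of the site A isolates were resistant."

True

'More than three quarters of the site A isolates were resistant' holds iff |A ∩ B| / |A| > 3/4.
|A| = 17, |A ∩ B| = 13, |A ∖ B| = 4.
|A ∩ B|/|A| = 13/17, so the statement is true.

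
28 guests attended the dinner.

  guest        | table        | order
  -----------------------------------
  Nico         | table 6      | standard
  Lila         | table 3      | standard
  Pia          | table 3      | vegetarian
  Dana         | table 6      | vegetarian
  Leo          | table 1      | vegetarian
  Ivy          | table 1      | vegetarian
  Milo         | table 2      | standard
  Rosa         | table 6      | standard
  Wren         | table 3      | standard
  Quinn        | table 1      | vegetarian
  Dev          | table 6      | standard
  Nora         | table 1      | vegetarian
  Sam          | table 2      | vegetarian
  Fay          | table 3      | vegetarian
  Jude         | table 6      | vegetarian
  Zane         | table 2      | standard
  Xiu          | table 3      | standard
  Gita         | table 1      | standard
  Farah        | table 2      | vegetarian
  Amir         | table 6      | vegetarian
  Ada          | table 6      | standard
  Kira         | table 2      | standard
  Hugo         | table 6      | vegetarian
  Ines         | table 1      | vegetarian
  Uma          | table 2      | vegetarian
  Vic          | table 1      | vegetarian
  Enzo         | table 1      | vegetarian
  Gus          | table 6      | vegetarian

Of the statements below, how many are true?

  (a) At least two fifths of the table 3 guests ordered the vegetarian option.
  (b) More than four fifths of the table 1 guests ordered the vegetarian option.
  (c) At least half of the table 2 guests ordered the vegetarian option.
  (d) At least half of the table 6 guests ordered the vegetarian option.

4

(a) table 3: |A| = 5, |A ∩ B| = 2; needs |A ∩ B| / |A| ≥ 2/5 — true.
(b) table 1: |A| = 8, |A ∩ B| = 7; needs |A ∩ B| / |A| > 4/5 — true.
(c) table 2: |A| = 6, |A ∩ B| = 3; needs |A ∩ B| ≥ |A ∖ B| — true.
(d) table 6: |A| = 9, |A ∩ B| = 5; needs |A ∩ B| ≥ |A ∖ B| — true.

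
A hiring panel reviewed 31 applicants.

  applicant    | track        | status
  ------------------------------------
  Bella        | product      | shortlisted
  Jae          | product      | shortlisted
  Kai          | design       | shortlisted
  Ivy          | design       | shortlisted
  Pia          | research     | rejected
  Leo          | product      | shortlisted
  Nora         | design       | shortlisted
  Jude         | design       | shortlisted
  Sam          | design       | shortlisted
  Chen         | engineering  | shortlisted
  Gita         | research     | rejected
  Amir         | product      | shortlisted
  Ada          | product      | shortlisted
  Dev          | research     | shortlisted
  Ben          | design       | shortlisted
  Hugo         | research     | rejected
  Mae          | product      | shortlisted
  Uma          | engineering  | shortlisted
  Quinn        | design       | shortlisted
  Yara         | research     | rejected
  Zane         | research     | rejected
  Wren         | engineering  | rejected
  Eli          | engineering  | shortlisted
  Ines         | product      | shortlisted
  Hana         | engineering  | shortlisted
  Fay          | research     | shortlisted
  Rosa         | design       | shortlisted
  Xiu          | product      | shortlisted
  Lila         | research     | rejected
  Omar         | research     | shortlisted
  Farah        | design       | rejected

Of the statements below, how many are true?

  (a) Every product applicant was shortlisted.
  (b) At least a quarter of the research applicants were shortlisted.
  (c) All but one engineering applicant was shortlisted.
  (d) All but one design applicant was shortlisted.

(a) product: |A| = 8, |A ∩ B| = 8; needs A ⊆ B, i.e. every element of A is in B (|A ∖ B| = 0) — true.
(b) research: |A| = 9, |A ∩ B| = 3; needs |A ∩ B| / |A| ≥ 1/4 — true.
(c) engineering: |A| = 5, |A ∩ B| = 4; needs |A ∖ B| = 1 — true.
(d) design: |A| = 9, |A ∩ B| = 8; needs |A ∖ B| = 1 — true.

4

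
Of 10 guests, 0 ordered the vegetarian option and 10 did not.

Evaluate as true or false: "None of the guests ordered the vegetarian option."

The determiner here denotes the relation: A ∩ B = ∅ (|A ∩ B| = 0).
|A| = 10, |A ∩ B| = 0, |A ∖ B| = 10.
So the statement is true.

True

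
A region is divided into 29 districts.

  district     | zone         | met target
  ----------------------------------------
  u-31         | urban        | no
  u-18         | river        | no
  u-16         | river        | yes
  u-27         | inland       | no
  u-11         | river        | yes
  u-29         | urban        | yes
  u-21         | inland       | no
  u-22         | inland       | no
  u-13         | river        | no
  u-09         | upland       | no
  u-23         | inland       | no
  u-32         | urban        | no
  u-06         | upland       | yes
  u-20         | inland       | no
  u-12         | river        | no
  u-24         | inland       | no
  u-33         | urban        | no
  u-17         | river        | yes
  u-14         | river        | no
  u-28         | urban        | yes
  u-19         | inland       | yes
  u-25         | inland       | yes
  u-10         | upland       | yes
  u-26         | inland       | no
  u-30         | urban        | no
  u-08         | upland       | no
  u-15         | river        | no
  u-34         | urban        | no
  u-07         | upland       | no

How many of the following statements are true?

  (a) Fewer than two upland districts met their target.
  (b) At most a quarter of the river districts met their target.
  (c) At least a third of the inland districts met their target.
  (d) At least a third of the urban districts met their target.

(a) upland: |A| = 5, |A ∩ B| = 2; needs |A ∩ B| < 2 — false.
(b) river: |A| = 8, |A ∩ B| = 3; needs |A ∩ B| / |A| ≤ 1/4 — false.
(c) inland: |A| = 9, |A ∩ B| = 2; needs |A ∩ B| / |A| ≥ 1/3 — false.
(d) urban: |A| = 7, |A ∩ B| = 2; needs |A ∩ B| / |A| ≥ 1/3 — false.

0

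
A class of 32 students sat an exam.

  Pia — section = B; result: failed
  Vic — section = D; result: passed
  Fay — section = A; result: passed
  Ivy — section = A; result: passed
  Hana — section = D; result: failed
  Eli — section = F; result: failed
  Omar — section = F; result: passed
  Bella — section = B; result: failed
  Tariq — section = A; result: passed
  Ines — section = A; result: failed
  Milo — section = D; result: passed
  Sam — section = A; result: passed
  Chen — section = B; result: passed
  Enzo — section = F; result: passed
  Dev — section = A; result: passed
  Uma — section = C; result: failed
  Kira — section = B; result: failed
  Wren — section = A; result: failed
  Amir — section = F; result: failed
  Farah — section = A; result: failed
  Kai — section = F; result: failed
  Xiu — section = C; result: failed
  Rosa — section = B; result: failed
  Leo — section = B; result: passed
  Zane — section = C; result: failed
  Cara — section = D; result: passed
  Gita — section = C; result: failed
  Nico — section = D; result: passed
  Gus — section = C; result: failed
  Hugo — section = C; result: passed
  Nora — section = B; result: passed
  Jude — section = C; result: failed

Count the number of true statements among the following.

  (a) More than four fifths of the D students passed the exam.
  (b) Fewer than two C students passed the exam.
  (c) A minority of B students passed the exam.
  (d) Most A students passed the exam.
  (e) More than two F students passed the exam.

3

(a) D: |A| = 5, |A ∩ B| = 4; needs |A ∩ B| / |A| > 4/5 — false.
(b) C: |A| = 7, |A ∩ B| = 1; needs |A ∩ B| < 2 — true.
(c) B: |A| = 7, |A ∩ B| = 3; needs |A ∩ B| < |A ∖ B| — true.
(d) A: |A| = 8, |A ∩ B| = 5; needs |A ∩ B| > |A ∖ B| — true.
(e) F: |A| = 5, |A ∩ B| = 2; needs |A ∩ B| > 2 — false.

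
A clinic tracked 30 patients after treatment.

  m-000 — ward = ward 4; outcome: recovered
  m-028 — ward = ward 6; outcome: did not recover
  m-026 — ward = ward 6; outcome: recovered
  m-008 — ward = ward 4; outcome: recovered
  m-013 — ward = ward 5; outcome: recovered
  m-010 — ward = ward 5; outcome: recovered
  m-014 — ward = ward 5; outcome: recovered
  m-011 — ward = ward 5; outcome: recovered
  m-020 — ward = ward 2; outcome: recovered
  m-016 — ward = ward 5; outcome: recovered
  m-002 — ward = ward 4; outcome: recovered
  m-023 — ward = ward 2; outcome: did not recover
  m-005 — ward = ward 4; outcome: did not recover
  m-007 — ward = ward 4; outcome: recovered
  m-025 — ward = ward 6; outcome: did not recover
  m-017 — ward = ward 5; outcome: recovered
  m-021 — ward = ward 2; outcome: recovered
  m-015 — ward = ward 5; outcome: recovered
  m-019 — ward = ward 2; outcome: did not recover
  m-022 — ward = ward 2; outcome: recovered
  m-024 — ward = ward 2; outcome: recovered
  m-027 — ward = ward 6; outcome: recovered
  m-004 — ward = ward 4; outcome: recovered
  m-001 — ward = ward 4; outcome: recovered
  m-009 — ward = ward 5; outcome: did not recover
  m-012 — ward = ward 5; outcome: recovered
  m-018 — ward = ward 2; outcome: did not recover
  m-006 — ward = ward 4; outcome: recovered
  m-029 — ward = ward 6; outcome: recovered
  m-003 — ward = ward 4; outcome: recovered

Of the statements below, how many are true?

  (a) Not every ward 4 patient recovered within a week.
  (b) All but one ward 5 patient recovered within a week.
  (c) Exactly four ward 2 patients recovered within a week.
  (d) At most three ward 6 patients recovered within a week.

4

(a) ward 4: |A| = 9, |A ∩ B| = 8; needs A ⊄ B (|A ∖ B| ≥ 1) — true.
(b) ward 5: |A| = 9, |A ∩ B| = 8; needs |A ∖ B| = 1 — true.
(c) ward 2: |A| = 7, |A ∩ B| = 4; needs |A ∩ B| = 4 — true.
(d) ward 6: |A| = 5, |A ∩ B| = 3; needs |A ∩ B| ≤ 3 — true.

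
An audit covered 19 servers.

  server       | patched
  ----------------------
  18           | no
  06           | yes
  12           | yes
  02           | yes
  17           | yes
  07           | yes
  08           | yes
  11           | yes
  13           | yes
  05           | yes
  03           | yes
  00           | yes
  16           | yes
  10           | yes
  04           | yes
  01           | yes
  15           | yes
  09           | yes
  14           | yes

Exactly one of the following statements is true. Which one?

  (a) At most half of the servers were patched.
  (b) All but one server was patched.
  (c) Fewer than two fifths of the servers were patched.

|A| = 19, |A ∩ B| = 18, |A ∖ B| = 1.
(a) requires |A ∩ B| ≤ |A ∖ B|: false.
(b) requires |A ∖ B| = 1: true.
(c) requires |A ∩ B| / |A| < 2/5: false.

(b)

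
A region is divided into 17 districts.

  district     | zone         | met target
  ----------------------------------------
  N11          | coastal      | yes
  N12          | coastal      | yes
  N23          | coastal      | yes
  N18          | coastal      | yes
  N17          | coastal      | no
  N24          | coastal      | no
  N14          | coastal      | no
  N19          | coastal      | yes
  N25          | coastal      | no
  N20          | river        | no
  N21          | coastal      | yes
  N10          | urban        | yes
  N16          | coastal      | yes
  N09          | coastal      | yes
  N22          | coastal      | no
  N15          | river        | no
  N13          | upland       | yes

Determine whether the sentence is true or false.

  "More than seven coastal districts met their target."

True

'More than seven coastal districts met their target' holds iff |A ∩ B| > 7.
A (the restrictor) = {N11, N12, N23, N18, N17, N24, N14, N19, N25, N21, N16, N09, N22}, |A| = 13.
A ∩ B = {N11, N12, N23, N18, N19, N21, N16, N09}, so |A ∩ B| = 8.
|A ∩ B| = 8, so the statement is true.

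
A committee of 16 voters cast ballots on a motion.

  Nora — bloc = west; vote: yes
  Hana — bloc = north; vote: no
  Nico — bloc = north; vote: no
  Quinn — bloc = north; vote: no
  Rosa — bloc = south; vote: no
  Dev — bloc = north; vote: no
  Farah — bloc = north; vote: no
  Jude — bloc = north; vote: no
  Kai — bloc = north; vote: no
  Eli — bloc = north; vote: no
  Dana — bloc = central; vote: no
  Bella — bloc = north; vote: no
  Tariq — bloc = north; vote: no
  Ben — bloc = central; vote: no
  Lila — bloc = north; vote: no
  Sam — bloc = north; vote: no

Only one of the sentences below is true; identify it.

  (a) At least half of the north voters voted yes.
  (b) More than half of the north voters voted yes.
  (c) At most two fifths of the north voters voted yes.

|A| = 12, |A ∩ B| = 0, |A ∖ B| = 12.
(a) requires |A ∩ B| ≥ |A ∖ B|: false.
(b) requires |A ∩ B| > |A ∖ B|: false.
(c) requires |A ∩ B| / |A| ≤ 2/5: true.

(c)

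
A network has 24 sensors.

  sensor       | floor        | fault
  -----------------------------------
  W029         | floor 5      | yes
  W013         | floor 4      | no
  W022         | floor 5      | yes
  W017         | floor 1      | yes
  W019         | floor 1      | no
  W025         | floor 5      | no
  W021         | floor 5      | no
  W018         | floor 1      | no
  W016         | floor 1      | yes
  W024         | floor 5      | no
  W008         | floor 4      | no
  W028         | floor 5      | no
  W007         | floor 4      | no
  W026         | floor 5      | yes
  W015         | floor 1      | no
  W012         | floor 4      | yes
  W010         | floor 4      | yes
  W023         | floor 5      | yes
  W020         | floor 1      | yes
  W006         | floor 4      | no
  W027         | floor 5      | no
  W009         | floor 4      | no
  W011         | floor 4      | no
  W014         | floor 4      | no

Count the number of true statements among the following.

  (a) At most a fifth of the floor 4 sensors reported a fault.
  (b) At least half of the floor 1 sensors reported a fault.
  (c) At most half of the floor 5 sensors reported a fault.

2

(a) floor 4: |A| = 9, |A ∩ B| = 2; needs |A ∩ B| / |A| ≤ 1/5 — false.
(b) floor 1: |A| = 6, |A ∩ B| = 3; needs |A ∩ B| ≥ |A ∖ B| — true.
(c) floor 5: |A| = 9, |A ∩ B| = 4; needs |A ∩ B| ≤ |A ∖ B| — true.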